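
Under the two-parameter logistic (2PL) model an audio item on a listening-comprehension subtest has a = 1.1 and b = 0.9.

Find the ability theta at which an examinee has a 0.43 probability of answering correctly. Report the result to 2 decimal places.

P(theta) = 1 / (1 + exp(−a(theta − b)))
logit = ln(0.4300/0.5700) = -0.2819
theta = b + logit/(a) = 0.9 + (-0.2819)/1.1000 = 0.6438

0.64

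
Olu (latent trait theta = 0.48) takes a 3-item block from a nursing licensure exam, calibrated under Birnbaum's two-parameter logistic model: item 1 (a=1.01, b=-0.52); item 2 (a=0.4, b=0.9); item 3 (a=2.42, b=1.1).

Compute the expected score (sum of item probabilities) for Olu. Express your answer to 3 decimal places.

P(theta) = 1 / (1 + exp(−a(theta − b)))
P_1 = 1/(1+e^{-1.0100}) = 0.7330
P_2 = 1/(1+e^{0.1680}) = 0.4581
P_3 = 1/(1+e^{1.5004}) = 0.1824
E[score] = 0.7330 + 0.4581 + 0.1824 = 1.3735

1.373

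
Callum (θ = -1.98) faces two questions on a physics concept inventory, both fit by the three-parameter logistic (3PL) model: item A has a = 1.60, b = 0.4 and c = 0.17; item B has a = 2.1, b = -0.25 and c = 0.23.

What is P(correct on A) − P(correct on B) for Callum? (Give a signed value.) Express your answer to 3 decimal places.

-0.062

P(θ) = c + (1 − c) · 1 / (1 + exp(−a(θ − b)))
P_A = 0.1880
P_B = 0.2498
P_A − P_B = -0.0618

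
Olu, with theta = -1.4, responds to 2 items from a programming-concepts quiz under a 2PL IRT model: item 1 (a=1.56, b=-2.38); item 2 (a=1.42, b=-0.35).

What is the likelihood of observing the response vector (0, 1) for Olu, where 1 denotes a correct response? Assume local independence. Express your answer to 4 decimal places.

P(theta) = 1 / (1 + exp(−a(theta − b)))
P_1 = 1/(1+e^{-1.5288}) = 0.8218
P_2 = 1/(1+e^{1.4910}) = 0.1838
L = (1−P_1) × P_2 = 0.1782 × 0.1838 = 0.03274

0.0327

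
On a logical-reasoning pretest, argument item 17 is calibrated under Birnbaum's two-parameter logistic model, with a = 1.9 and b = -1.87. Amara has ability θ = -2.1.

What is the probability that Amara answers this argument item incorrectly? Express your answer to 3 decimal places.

0.608

P(θ) = 1 / (1 + exp(−a(θ − b)))
Exponent: 1.9 × (-2.1 − (-1.87)) = -0.4370
1/(1 + e^{0.4370}) = 0.3925
P(incorrect) = 1 − 0.3925 = 0.6075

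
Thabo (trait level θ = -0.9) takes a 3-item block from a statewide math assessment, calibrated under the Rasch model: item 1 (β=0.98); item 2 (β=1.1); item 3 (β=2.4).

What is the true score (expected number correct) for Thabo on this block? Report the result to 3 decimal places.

P(θ) = 1 / (1 + exp(−(θ − β)))
P_1 = 1/(1+e^{1.8800}) = 0.1324
P_2 = 1/(1+e^{2.0000}) = 0.1192
P_3 = 1/(1+e^{3.3000}) = 0.0356
E[score] = 0.1324 + 0.1192 + 0.0356 = 0.2872

0.287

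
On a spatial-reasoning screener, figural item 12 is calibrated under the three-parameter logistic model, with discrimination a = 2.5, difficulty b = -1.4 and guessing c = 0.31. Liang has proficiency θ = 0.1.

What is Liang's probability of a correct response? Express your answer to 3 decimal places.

0.984

P(θ) = c + (1 − c) · 1 / (1 + exp(−a(θ − b)))
Exponent: 2.5 × (0.1 − (-1.4)) = 3.7500
1/(1 + e^{-3.7500}) = 0.9770
P = 0.31 + 0.69 × 0.9770 = 0.9841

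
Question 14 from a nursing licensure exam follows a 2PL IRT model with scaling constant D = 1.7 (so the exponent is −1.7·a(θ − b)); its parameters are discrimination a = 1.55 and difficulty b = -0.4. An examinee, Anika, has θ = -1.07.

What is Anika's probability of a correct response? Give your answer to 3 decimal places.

P(θ) = 1 / (1 + exp(−D·a(θ − b)))
Exponent: 1.7 × 1.55 × (-1.07 − (-0.4)) = -1.7654
1/(1 + e^{1.7654}) = 0.1461
P = 0.1461

0.146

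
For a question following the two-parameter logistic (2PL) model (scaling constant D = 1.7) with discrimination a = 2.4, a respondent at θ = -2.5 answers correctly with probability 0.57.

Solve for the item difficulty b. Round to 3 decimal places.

P(θ) = 1 / (1 + exp(−D·a(θ − b)))
logit(0.57) = ln(0.57/0.43) = 0.2819
b = θ − logit/(1.7·a) = -2.5 − 0.2819/4.0800 = -2.5691

-2.569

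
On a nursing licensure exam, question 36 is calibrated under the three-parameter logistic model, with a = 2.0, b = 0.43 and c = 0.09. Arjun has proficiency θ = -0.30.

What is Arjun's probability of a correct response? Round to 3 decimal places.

P(θ) = c + (1 − c) · 1 / (1 + exp(−a(θ − b)))
Exponent: 2.0 × (-0.30 − 0.43) = -1.4600
1/(1 + e^{1.4600}) = 0.1885
P = 0.09 + 0.91 × 0.1885 = 0.2615

0.262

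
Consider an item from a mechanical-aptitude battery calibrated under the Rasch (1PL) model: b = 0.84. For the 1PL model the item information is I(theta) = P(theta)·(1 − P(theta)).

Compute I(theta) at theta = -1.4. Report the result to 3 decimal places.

P = 1/(1+e^{2.2400}) = 0.0962
P(1−P) = 0.0962 × 0.9038 = 0.0870
I = P(1−P) = 0.08696

0.087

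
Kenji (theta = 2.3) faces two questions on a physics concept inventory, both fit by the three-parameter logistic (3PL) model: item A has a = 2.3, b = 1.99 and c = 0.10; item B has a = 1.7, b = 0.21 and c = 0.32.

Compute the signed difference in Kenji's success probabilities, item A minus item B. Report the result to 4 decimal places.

-0.2771

P(theta) = c + (1 − c) · 1 / (1 + exp(−a(theta − b)))
P_A = 0.7040
P_B = 0.9811
P_A − P_B = -0.2771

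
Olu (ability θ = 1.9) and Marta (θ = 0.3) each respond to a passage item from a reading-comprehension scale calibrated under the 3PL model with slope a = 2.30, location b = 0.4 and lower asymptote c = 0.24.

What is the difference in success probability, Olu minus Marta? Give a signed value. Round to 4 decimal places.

P(θ) = c + (1 − c) · 1 / (1 + exp(−a(θ − b)))
P(Olu) = 0.9766  [exponent 3.4500]
P(Marta) = 0.5765  [exponent -0.2300]
Difference = 0.9766 − 0.5765 = 0.4001

0.4001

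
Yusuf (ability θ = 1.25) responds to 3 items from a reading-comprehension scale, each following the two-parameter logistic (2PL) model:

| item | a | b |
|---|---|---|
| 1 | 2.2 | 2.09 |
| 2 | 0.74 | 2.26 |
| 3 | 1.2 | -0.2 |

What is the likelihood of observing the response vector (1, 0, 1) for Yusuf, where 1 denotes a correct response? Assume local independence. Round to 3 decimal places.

P(θ) = 1 / (1 + exp(−a(θ − b)))
P_1 = 1/(1+e^{1.8480}) = 0.1361
P_2 = 1/(1+e^{0.7474}) = 0.3214
P_3 = 1/(1+e^{-1.7400}) = 0.8507
L = P_1 × (1−P_2) × P_3 = 0.1361 × 0.6786 × 0.8507 = 0.07857

0.079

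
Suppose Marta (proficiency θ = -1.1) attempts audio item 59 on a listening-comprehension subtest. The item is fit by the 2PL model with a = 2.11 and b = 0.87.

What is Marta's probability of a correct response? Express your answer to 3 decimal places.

P(θ) = 1 / (1 + exp(−a(θ − b)))
Exponent: 2.11 × (-1.1 − 0.87) = -4.1567
1/(1 + e^{4.1567}) = 0.0154

0.015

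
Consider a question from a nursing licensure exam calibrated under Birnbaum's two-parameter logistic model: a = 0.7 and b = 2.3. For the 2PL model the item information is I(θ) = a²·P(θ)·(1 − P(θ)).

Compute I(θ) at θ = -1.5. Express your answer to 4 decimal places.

P = 1/(1+e^{2.6600}) = 0.0654
P(1−P) = 0.0654 × 0.9346 = 0.0611
I = a² × P(1−P) = 0.7² × 0.0611 = 0.02994

0.0299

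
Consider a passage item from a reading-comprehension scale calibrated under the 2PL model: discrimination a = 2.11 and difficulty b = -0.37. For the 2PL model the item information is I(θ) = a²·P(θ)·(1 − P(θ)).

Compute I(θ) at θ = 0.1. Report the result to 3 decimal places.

P = 1/(1+e^{-0.9917}) = 0.7294
P(1−P) = 0.7294 × 0.2706 = 0.1974
I = a² × P(1−P) = 2.11² × 0.1974 = 0.87869

0.879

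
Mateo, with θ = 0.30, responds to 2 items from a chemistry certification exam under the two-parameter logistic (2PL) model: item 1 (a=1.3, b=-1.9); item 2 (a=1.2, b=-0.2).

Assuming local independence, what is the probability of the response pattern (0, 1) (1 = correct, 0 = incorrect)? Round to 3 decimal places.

P(θ) = 1 / (1 + exp(−a(θ − b)))
P_1 = 1/(1+e^{-2.8600}) = 0.9458
P_2 = 1/(1+e^{-0.6000}) = 0.6457
L = (1−P_1) × P_2 = 0.0542 × 0.6457 = 0.03497

0.035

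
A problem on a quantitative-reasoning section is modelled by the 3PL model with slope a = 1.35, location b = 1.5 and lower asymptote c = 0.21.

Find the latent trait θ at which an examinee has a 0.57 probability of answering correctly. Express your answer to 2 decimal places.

P(θ) = c + (1 − c) · 1 / (1 + exp(−a(θ − b)))
Remove guessing floor: (0.57 − 0.21)/(1 − 0.21) = 0.4557
logit = ln(0.4557/0.5443) = -0.1777
θ = b + logit/(a) = 1.5 + (-0.1777)/1.3500 = 1.3684

1.37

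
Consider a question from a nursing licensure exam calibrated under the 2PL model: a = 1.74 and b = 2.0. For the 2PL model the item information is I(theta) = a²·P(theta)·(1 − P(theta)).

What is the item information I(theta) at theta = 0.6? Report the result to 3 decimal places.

P = 1/(1+e^{2.4360}) = 0.0805
P(1−P) = 0.0805 × 0.9195 = 0.0740
I = a² × P(1−P) = 1.74² × 0.0740 = 0.22402

0.224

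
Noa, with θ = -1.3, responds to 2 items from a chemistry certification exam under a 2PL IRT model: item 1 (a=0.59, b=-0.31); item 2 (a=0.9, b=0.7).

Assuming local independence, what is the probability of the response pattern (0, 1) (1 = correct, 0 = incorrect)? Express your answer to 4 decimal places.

P(θ) = 1 / (1 + exp(−a(θ − b)))
P_1 = 1/(1+e^{0.5841}) = 0.3580
P_2 = 1/(1+e^{1.8000}) = 0.1419
L = (1−P_1) × P_2 = 0.6420 × 0.1419 = 0.09107

0.0911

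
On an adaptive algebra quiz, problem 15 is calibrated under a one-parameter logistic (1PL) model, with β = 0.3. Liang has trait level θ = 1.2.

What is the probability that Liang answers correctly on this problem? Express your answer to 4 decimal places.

P(θ) = 1 / (1 + exp(−(θ − β)))
Exponent: (1.2 − 0.3) = 0.9000
1/(1 + e^{-0.9000}) = 0.7109
P = 0.7109

0.7109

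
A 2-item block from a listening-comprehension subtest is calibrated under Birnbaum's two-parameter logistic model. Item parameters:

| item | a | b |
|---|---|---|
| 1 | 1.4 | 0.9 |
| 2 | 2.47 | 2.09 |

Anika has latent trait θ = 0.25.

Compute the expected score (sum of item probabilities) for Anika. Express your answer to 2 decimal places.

0.30

P(θ) = 1 / (1 + exp(−a(θ − b)))
P_1 = 1/(1+e^{0.9100}) = 0.2870
P_2 = 1/(1+e^{4.5448}) = 0.0105
E[score] = 0.2870 + 0.0105 = 0.2975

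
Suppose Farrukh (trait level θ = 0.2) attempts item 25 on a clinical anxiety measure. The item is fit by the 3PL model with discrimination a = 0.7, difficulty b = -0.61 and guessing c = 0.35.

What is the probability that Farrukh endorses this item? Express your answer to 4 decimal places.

P(θ) = c + (1 − c) · 1 / (1 + exp(−a(θ − b)))
Exponent: 0.7 × (0.2 − (-0.61)) = 0.5670
1/(1 + e^{-0.5670}) = 0.6381
P = 0.35 + 0.65 × 0.6381 = 0.7647

0.7647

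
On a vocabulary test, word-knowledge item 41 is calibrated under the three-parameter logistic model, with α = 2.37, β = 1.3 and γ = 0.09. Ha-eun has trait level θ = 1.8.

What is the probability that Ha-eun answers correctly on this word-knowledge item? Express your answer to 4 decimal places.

0.7869

P(θ) = γ + (1 − γ) · 1 / (1 + exp(−α(θ − β)))
Exponent: 2.37 × (1.8 − 1.3) = 1.1850
1/(1 + e^{-1.1850}) = 0.7658
P = 0.09 + 0.91 × 0.7658 = 0.7869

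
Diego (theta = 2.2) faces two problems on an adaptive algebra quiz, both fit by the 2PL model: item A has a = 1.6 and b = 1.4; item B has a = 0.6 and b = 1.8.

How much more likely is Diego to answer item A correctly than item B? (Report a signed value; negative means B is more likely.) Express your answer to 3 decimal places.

0.223

P(theta) = 1 / (1 + exp(−a(theta − b)))
P_A = 0.7824
P_B = 0.5597
P_A − P_B = 0.2227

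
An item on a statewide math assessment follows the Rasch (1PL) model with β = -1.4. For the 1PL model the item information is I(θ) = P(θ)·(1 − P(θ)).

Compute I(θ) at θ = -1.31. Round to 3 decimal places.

0.249

P = 1/(1+e^{-0.0900}) = 0.5225
P(1−P) = 0.5225 × 0.4775 = 0.2495
I = P(1−P) = 0.24949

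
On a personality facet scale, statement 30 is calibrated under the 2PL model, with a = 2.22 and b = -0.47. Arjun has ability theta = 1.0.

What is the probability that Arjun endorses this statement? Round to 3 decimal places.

0.963

P(theta) = 1 / (1 + exp(−a(theta − b)))
Exponent: 2.22 × (1.0 − (-0.47)) = 3.2634
1/(1 + e^{-3.2634}) = 0.9632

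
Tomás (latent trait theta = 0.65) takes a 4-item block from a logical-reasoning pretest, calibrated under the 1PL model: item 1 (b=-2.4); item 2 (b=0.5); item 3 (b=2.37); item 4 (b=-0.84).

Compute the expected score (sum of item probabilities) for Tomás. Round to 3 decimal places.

2.460

P(theta) = 1 / (1 + exp(−(theta − b)))
P_1 = 1/(1+e^{-3.0500}) = 0.9548
P_2 = 1/(1+e^{-0.1500}) = 0.5374
P_3 = 1/(1+e^{1.7200}) = 0.1519
P_4 = 1/(1+e^{-1.4900}) = 0.8161
E[score] = 0.9548 + 0.5374 + 0.1519 + 0.8161 = 2.4602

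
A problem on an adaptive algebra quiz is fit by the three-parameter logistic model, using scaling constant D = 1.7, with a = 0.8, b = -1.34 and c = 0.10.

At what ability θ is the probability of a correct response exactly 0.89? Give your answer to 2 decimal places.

0.11

P(θ) = c + (1 − c) · 1 / (1 + exp(−D·a(θ − b)))
Remove guessing floor: (0.89 − 0.10)/(1 − 0.10) = 0.8778
logit = ln(0.8778/0.1222) = 1.9716
θ = b + logit/(1.7·a) = -1.34 + 1.9716/1.3600 = 0.1097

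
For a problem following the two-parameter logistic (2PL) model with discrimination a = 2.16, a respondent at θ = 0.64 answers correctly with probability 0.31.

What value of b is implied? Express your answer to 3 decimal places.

P(θ) = 1 / (1 + exp(−a(θ − b)))
logit(0.31) = ln(0.31/0.69) = -0.8001
b = θ − logit/(a) = 0.64 − (-0.8001)/2.1600 = 1.0104

1.010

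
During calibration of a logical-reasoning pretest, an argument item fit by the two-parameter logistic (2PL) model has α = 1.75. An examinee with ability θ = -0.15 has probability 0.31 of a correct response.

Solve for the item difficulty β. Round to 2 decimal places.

0.31

P(θ) = 1 / (1 + exp(−α(θ − β)))
logit(0.31) = ln(0.31/0.69) = -0.8001
β = θ − logit/(α) = -0.15 − (-0.8001)/1.7500 = 0.3072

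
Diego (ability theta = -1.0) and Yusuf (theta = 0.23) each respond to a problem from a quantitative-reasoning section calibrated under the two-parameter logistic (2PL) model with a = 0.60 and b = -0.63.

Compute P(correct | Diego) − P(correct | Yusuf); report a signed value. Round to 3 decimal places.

P(theta) = 1 / (1 + exp(−a(theta − b)))
P(Diego) = 0.4447  [exponent -0.2220]
P(Yusuf) = 0.6262  [exponent 0.5160]
Difference = 0.4447 − 0.6262 = -0.1815

-0.181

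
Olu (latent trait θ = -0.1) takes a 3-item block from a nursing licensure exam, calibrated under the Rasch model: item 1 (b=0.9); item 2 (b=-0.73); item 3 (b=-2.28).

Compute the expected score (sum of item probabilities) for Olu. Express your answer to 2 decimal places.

P(θ) = 1 / (1 + exp(−(θ − b)))
P_1 = 1/(1+e^{1.0000}) = 0.2689
P_2 = 1/(1+e^{-0.6300}) = 0.6525
P_3 = 1/(1+e^{-2.1800}) = 0.8984
E[score] = 0.2689 + 0.6525 + 0.8984 = 1.8199

1.82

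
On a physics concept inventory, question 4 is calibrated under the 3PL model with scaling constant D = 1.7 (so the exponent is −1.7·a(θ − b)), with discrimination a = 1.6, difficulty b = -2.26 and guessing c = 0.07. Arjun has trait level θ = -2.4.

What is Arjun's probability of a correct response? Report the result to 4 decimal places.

0.4475

P(θ) = c + (1 − c) · 1 / (1 + exp(−D·a(θ − b)))
Exponent: 1.7 × 1.6 × (-2.4 − (-2.26)) = -0.3808
1/(1 + e^{0.3808}) = 0.4059
P = 0.07 + 0.93 × 0.4059 = 0.4475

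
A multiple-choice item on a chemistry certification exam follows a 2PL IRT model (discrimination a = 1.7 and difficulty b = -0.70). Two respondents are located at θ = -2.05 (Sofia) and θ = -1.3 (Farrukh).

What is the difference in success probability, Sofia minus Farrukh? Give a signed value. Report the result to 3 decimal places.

P(θ) = 1 / (1 + exp(−a(θ − b)))
P(Sofia) = 0.0915  [exponent -2.2950]
P(Farrukh) = 0.2650  [exponent -1.0200]
Difference = 0.0915 − 0.2650 = -0.1735

-0.173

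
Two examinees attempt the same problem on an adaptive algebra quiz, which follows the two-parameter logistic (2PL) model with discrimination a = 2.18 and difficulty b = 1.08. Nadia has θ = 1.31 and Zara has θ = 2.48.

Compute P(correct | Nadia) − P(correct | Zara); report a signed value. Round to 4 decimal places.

P(θ) = 1 / (1 + exp(−a(θ − b)))
P(Nadia) = 0.6228  [exponent 0.5014]
P(Zara) = 0.9549  [exponent 3.0520]
Difference = 0.6228 − 0.9549 = -0.3321

-0.3321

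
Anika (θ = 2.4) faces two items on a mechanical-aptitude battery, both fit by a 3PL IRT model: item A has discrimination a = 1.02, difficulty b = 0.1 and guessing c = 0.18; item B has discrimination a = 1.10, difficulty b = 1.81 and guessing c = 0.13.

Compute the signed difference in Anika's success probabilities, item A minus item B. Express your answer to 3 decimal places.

0.227

P(θ) = c + (1 − c) · 1 / (1 + exp(−a(θ − b)))
P_A = 0.9283
P_B = 0.7014
P_A − P_B = 0.2269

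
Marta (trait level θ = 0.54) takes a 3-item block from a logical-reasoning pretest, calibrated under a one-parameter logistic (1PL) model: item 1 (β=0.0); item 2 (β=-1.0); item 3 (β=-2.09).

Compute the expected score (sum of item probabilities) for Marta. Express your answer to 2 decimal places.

P(θ) = 1 / (1 + exp(−(θ − β)))
P_1 = 1/(1+e^{-0.5400}) = 0.6318
P_2 = 1/(1+e^{-1.5400}) = 0.8235
P_3 = 1/(1+e^{-2.6300}) = 0.9328
E[score] = 0.6318 + 0.8235 + 0.9328 = 2.3880

2.39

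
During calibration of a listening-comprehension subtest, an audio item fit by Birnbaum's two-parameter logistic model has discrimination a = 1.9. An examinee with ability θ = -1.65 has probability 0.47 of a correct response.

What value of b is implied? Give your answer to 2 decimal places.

P(θ) = 1 / (1 + exp(−a(θ − b)))
logit(0.47) = ln(0.47/0.53) = -0.1201
b = θ − logit/(a) = -1.65 − (-0.1201)/1.9000 = -1.5868

-1.59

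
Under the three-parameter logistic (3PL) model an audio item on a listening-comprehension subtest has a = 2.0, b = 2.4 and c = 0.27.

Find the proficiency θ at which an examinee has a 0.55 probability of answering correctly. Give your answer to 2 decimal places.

2.16

P(θ) = c + (1 − c) · 1 / (1 + exp(−a(θ − b)))
Remove guessing floor: (0.55 − 0.27)/(1 − 0.27) = 0.3836
logit = ln(0.3836/0.6164) = -0.4745
θ = b + logit/(a) = 2.4 + (-0.4745)/2.0000 = 2.1628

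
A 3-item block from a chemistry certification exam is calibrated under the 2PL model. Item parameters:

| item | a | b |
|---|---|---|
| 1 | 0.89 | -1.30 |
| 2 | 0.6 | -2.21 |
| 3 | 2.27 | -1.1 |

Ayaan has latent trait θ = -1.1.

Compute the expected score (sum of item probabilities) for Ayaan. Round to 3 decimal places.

1.705

P(θ) = 1 / (1 + exp(−a(θ − b)))
P_1 = 1/(1+e^{-0.1780}) = 0.5444
P_2 = 1/(1+e^{-0.6660}) = 0.6606
P_3 = 1/(1+e^{0.0000}) = 0.5000
E[score] = 0.5444 + 0.6606 + 0.5000 = 1.7050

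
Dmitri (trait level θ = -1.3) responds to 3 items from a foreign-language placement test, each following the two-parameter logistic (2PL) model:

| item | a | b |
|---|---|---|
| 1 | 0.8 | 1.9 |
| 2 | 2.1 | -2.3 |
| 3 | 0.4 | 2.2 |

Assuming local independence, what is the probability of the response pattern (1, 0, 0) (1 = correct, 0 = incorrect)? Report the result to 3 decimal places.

P(θ) = 1 / (1 + exp(−a(θ − b)))
P_1 = 1/(1+e^{2.5600}) = 0.0718
P_2 = 1/(1+e^{-2.1000}) = 0.8909
P_3 = 1/(1+e^{1.4000}) = 0.1978
L = P_1 × (1−P_2) × (1−P_3) = 0.0718 × 0.1091 × 0.8022 = 0.00628

0.006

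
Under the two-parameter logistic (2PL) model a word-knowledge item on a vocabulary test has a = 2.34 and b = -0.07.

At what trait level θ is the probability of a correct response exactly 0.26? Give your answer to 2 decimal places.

-0.52

P(θ) = 1 / (1 + exp(−a(θ − b)))
logit = ln(0.2600/0.7400) = -1.0460
θ = b + logit/(a) = -0.07 + (-1.0460)/2.3400 = -0.5170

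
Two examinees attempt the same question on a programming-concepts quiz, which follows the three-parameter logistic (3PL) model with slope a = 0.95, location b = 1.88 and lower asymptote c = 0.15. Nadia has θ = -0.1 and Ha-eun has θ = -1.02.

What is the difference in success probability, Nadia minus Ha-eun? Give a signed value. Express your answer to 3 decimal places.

P(θ) = c + (1 − c) · 1 / (1 + exp(−a(θ − b)))
P(Nadia) = 0.2624  [exponent -1.8810]
P(Ha-eun) = 0.2008  [exponent -2.7550]
Difference = 0.2624 − 0.2008 = 0.0616

0.062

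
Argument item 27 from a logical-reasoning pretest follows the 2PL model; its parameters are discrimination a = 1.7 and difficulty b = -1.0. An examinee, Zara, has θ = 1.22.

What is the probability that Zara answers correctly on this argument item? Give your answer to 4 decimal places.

0.9776

P(θ) = 1 / (1 + exp(−a(θ − b)))
Exponent: 1.7 × (1.22 − (-1.0)) = 3.7740
1/(1 + e^{-3.7740}) = 0.9776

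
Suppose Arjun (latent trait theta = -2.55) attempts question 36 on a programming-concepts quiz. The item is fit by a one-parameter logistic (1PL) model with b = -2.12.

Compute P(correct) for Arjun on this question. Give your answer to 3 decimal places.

0.394

P(theta) = 1 / (1 + exp(−(theta − b)))
Exponent: (-2.55 − (-2.12)) = -0.4300
1/(1 + e^{0.4300}) = 0.3941
P = 0.3941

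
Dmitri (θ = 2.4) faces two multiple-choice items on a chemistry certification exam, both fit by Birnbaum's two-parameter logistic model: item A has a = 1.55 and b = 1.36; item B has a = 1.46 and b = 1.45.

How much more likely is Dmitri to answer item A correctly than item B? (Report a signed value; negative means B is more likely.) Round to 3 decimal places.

0.034

P(θ) = 1 / (1 + exp(−a(θ − b)))
P_A = 0.8337
P_B = 0.8001
P_A − P_B = 0.0336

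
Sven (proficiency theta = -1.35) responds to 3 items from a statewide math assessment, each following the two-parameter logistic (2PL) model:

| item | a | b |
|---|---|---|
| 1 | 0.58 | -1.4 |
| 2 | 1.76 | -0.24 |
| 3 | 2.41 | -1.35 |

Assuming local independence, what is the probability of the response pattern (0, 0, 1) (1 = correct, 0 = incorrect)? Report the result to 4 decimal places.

0.2158

P(theta) = 1 / (1 + exp(−a(theta − b)))
P_1 = 1/(1+e^{-0.0290}) = 0.5072
P_2 = 1/(1+e^{1.9536}) = 0.1242
P_3 = 1/(1+e^{0.0000}) = 0.5000
L = (1−P_1) × (1−P_2) × P_3 = 0.4928 × 0.8758 × 0.5000 = 0.21578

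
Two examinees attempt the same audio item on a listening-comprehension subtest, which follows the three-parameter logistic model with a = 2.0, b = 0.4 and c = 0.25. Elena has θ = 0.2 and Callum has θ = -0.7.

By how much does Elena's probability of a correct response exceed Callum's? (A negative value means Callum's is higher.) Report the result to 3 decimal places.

P(θ) = c + (1 − c) · 1 / (1 + exp(−a(θ − b)))
P(Elena) = 0.5510  [exponent -0.4000]
P(Callum) = 0.3248  [exponent -2.2000]
Difference = 0.5510 − 0.3248 = 0.2262

0.226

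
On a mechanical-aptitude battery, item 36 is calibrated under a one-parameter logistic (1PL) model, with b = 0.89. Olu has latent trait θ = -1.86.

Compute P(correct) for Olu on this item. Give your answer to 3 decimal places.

0.060

P(θ) = 1 / (1 + exp(−(θ − b)))
Exponent: (-1.86 − 0.89) = -2.7500
1/(1 + e^{2.7500}) = 0.0601
P = 0.0601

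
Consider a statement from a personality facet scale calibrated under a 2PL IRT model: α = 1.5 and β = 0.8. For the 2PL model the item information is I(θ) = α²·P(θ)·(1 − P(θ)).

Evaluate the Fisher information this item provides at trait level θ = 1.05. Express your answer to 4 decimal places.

P = 1/(1+e^{-0.3750}) = 0.5927
P(1−P) = 0.5927 × 0.4073 = 0.2414
I = α² × P(1−P) = 1.5² × 0.2414 = 0.54318

0.5432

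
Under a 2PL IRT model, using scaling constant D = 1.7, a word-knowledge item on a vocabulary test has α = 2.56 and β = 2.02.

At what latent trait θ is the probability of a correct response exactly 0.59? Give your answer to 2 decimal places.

P(θ) = 1 / (1 + exp(−D·α(θ − β)))
logit = ln(0.5900/0.4100) = 0.3640
θ = β + logit/(1.7·α) = 2.02 + 0.3640/4.3520 = 2.1036

2.10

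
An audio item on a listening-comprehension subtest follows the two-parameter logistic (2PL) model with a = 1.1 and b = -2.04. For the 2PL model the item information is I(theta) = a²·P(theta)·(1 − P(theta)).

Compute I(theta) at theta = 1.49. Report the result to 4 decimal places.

0.0239

P = 1/(1+e^{-3.8830}) = 0.9798
P(1−P) = 0.9798 × 0.0202 = 0.0198
I = a² × P(1−P) = 1.1² × 0.0198 = 0.02392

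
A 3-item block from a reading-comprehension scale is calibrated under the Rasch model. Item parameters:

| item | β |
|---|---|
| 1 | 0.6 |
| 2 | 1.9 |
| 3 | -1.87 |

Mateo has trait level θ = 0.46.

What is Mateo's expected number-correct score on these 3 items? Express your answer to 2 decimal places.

1.57

P(θ) = 1 / (1 + exp(−(θ − β)))
P_1 = 1/(1+e^{0.1400}) = 0.4651
P_2 = 1/(1+e^{1.4400}) = 0.1915
P_3 = 1/(1+e^{-2.3300}) = 0.9113
E[score] = 0.4651 + 0.1915 + 0.9113 = 1.5679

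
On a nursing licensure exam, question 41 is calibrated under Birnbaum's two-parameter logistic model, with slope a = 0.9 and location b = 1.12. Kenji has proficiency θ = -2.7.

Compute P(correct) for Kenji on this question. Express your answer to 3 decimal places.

0.031

P(θ) = 1 / (1 + exp(−a(θ − b)))
Exponent: 0.9 × (-2.7 − 1.12) = -3.4380
1/(1 + e^{3.4380}) = 0.0311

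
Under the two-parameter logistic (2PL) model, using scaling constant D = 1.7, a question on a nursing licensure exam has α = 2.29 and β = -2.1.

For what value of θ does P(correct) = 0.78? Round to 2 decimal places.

-1.77

P(θ) = 1 / (1 + exp(−D·α(θ − β)))
logit = ln(0.7800/0.2200) = 1.2657
θ = β + logit/(1.7·α) = -2.1 + 1.2657/3.8930 = -1.7749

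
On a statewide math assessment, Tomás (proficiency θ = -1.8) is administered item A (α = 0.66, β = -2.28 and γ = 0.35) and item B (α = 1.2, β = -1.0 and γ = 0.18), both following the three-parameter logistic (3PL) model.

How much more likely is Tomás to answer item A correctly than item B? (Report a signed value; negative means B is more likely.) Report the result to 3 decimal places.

P(θ) = γ + (1 − γ) · 1 / (1 + exp(−α(θ − β)))
P_A = 0.7261
P_B = 0.4070
P_A − P_B = 0.3190

0.319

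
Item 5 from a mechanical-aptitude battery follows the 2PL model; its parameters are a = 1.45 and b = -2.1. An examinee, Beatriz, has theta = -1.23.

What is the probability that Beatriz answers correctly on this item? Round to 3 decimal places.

P(theta) = 1 / (1 + exp(−a(theta − b)))
Exponent: 1.45 × (-1.23 − (-2.1)) = 1.2615
1/(1 + e^{-1.2615}) = 0.7793

0.779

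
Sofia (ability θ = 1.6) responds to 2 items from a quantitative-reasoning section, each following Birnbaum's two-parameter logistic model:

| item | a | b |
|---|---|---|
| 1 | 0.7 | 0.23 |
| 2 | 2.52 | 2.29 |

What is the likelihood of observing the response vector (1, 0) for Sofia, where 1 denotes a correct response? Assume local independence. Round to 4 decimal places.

P(θ) = 1 / (1 + exp(−a(θ − b)))
P_1 = 1/(1+e^{-0.9590}) = 0.7229
P_2 = 1/(1+e^{1.7388}) = 0.1495
L = P_1 × (1−P_2) = 0.7229 × 0.8505 = 0.61487

0.6149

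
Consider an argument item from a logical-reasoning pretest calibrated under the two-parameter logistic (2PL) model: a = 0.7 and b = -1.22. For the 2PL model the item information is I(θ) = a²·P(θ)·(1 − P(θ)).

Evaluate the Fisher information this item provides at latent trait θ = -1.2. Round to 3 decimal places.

0.122

P = 1/(1+e^{-0.0140}) = 0.5035
P(1−P) = 0.5035 × 0.4965 = 0.2500
I = a² × P(1−P) = 0.7² × 0.2500 = 0.12249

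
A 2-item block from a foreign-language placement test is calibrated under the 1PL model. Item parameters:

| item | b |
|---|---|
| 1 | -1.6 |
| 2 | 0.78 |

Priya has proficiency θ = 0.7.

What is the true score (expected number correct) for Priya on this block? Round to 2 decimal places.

P(θ) = 1 / (1 + exp(−(θ − b)))
P_1 = 1/(1+e^{-2.3000}) = 0.9089
P_2 = 1/(1+e^{0.0800}) = 0.4800
E[score] = 0.9089 + 0.4800 = 1.3889

1.39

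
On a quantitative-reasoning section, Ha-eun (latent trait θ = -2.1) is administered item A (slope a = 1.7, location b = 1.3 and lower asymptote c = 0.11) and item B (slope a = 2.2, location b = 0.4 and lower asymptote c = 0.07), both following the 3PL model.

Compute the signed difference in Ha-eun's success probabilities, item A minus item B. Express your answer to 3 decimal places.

P(θ) = c + (1 − c) · 1 / (1 + exp(−a(θ − b)))
P_A = 0.1127
P_B = 0.0738
P_A − P_B = 0.0390

0.039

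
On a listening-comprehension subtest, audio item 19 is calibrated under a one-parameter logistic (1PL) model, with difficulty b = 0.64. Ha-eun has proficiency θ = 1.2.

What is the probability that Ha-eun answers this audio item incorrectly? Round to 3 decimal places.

P(θ) = 1 / (1 + exp(−(θ − b)))
Exponent: (1.2 − 0.64) = 0.5600
1/(1 + e^{-0.5600}) = 0.6365
P = 0.6365
P(incorrect) = 1 − 0.6365 = 0.3635

0.364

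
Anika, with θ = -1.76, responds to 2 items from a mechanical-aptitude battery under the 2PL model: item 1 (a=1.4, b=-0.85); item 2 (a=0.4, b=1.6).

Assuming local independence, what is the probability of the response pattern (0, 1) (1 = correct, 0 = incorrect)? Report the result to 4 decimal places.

0.1616

P(θ) = 1 / (1 + exp(−a(θ − b)))
P_1 = 1/(1+e^{1.2740}) = 0.2186
P_2 = 1/(1+e^{1.3440}) = 0.2069
L = (1−P_1) × P_2 = 0.7814 × 0.2069 = 0.16164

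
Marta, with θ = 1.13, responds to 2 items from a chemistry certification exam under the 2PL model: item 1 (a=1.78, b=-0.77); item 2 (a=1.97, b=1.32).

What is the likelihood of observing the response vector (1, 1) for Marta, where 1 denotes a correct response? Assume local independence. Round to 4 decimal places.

P(θ) = 1 / (1 + exp(−a(θ − b)))
P_1 = 1/(1+e^{-3.3820}) = 0.9671
P_2 = 1/(1+e^{0.3743}) = 0.4075
L = P_1 × P_2 = 0.9671 × 0.4075 = 0.39411

0.3941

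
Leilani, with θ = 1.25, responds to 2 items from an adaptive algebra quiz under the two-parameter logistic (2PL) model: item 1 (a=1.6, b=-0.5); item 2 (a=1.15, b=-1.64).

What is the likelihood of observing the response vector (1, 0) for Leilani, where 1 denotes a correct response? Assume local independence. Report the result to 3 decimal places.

0.033

P(θ) = 1 / (1 + exp(−a(θ − b)))
P_1 = 1/(1+e^{-2.8000}) = 0.9427
P_2 = 1/(1+e^{-3.3235}) = 0.9652
L = P_1 × (1−P_2) = 0.9427 × 0.0348 = 0.03278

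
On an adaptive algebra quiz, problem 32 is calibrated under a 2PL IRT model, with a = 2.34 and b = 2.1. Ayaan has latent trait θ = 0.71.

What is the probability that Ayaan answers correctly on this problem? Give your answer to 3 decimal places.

0.037

P(θ) = 1 / (1 + exp(−a(θ − b)))
Exponent: 2.34 × (0.71 − 2.1) = -3.2526
1/(1 + e^{3.2526}) = 0.0372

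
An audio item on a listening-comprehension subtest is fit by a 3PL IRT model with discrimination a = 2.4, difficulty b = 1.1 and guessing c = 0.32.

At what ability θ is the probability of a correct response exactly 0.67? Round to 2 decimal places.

P(θ) = c + (1 − c) · 1 / (1 + exp(−a(θ − b)))
Remove guessing floor: (0.67 − 0.32)/(1 − 0.32) = 0.5147
logit = ln(0.5147/0.4853) = 0.0588
θ = b + logit/(a) = 1.1 + 0.0588/2.4000 = 1.1245

1.12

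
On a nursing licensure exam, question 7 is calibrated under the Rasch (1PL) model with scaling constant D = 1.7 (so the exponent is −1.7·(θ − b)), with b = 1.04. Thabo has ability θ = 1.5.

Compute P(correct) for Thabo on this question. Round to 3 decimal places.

0.686

P(θ) = 1 / (1 + exp(−D·(θ − b)))
Exponent: 1.7 × (1.5 − 1.04) = 0.7820
1/(1 + e^{-0.7820}) = 0.6861
P = 0.6861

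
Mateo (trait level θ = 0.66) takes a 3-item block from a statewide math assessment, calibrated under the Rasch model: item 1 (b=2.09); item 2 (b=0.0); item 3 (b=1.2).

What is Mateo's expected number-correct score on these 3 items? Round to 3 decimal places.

1.221

P(θ) = 1 / (1 + exp(−(θ − b)))
P_1 = 1/(1+e^{1.4300}) = 0.1931
P_2 = 1/(1+e^{-0.6600}) = 0.6593
P_3 = 1/(1+e^{0.5400}) = 0.3682
E[score] = 0.1931 + 0.6593 + 0.3682 = 1.2205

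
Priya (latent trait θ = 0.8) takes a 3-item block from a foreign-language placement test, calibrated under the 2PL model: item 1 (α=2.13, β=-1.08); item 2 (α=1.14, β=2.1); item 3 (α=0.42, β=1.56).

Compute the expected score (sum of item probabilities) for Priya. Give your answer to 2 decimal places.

P(θ) = 1 / (1 + exp(−α(θ − β)))
P_1 = 1/(1+e^{-4.0044}) = 0.9821
P_2 = 1/(1+e^{1.4820}) = 0.1851
P_3 = 1/(1+e^{0.3192}) = 0.4209
E[score] = 0.9821 + 0.1851 + 0.4209 = 1.5881

1.59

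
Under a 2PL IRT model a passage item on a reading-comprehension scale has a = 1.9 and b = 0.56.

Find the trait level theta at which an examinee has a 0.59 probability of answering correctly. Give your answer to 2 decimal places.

0.75

P(theta) = 1 / (1 + exp(−a(theta − b)))
logit = ln(0.5900/0.4100) = 0.3640
theta = b + logit/(a) = 0.56 + 0.3640/1.9000 = 0.7516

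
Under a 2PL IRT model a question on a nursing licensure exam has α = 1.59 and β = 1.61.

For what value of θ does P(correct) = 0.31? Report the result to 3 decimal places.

P(θ) = 1 / (1 + exp(−α(θ − β)))
logit = ln(0.3100/0.6900) = -0.8001
θ = β + logit/(α) = 1.61 + (-0.8001)/1.5900 = 1.1068

1.107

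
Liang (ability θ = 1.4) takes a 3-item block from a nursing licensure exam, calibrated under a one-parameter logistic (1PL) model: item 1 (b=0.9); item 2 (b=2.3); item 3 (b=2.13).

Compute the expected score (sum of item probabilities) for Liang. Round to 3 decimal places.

1.237

P(θ) = 1 / (1 + exp(−(θ − b)))
P_1 = 1/(1+e^{-0.5000}) = 0.6225
P_2 = 1/(1+e^{0.9000}) = 0.2891
P_3 = 1/(1+e^{0.7300}) = 0.3252
E[score] = 0.6225 + 0.2891 + 0.3252 = 1.2367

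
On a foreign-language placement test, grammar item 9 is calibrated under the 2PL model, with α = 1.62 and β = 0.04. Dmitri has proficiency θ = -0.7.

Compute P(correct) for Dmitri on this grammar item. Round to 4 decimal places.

P(θ) = 1 / (1 + exp(−α(θ − β)))
Exponent: 1.62 × (-0.7 − 0.04) = -1.1988
1/(1 + e^{1.1988}) = 0.2317

0.2317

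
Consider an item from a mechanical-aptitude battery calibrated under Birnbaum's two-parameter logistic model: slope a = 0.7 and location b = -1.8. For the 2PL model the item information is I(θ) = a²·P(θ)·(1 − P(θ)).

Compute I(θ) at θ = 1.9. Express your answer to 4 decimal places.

P = 1/(1+e^{-2.5900}) = 0.9302
P(1−P) = 0.9302 × 0.0698 = 0.0649
I = a² × P(1−P) = 0.7² × 0.0649 = 0.03181

0.0318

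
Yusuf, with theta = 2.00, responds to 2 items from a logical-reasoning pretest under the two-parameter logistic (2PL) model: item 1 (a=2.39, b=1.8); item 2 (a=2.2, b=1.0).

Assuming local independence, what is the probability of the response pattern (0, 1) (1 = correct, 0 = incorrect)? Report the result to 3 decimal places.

P(theta) = 1 / (1 + exp(−a(theta − b)))
P_1 = 1/(1+e^{-0.4780}) = 0.6173
P_2 = 1/(1+e^{-2.2000}) = 0.9002
L = (1−P_1) × P_2 = 0.3827 × 0.9002 = 0.34455

0.345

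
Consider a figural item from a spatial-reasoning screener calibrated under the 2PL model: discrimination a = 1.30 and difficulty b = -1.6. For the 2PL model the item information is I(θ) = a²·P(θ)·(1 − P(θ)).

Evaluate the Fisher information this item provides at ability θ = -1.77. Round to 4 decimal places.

0.4174

P = 1/(1+e^{0.2210}) = 0.4450
P(1−P) = 0.4450 × 0.5550 = 0.2470
I = a² × P(1−P) = 1.30² × 0.2470 = 0.41738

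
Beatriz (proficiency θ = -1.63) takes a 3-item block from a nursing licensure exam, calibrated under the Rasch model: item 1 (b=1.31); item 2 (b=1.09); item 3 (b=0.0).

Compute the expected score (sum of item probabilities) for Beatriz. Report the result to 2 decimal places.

0.28

P(θ) = 1 / (1 + exp(−(θ − b)))
P_1 = 1/(1+e^{2.9400}) = 0.0502
P_2 = 1/(1+e^{2.7200}) = 0.0618
P_3 = 1/(1+e^{1.6300}) = 0.1638
E[score] = 0.0502 + 0.0618 + 0.1638 = 0.2758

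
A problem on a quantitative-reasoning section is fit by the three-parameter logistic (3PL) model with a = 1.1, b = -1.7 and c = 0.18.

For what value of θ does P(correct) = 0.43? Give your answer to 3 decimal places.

-2.449

P(θ) = c + (1 − c) · 1 / (1 + exp(−a(θ − b)))
Remove guessing floor: (0.43 − 0.18)/(1 − 0.18) = 0.3049
logit = ln(0.3049/0.6951) = -0.8242
θ = b + logit/(a) = -1.7 + (-0.8242)/1.1000 = -2.4493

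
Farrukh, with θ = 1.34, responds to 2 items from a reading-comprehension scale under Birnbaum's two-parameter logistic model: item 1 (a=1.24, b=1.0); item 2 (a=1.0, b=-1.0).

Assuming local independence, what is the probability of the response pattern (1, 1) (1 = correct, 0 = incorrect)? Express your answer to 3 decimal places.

0.551

P(θ) = 1 / (1 + exp(−a(θ − b)))
P_1 = 1/(1+e^{-0.4216}) = 0.6039
P_2 = 1/(1+e^{-2.3400}) = 0.9121
L = P_1 × P_2 = 0.6039 × 0.9121 = 0.55081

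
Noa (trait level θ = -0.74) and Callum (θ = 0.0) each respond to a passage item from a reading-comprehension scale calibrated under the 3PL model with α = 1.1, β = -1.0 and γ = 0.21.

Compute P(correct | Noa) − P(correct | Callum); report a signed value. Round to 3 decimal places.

P(θ) = γ + (1 − γ) · 1 / (1 + exp(−α(θ − β)))
P(Noa) = 0.6611  [exponent 0.2860]
P(Callum) = 0.8027  [exponent 1.1000]
Difference = 0.6611 − 0.8027 = -0.1416

-0.142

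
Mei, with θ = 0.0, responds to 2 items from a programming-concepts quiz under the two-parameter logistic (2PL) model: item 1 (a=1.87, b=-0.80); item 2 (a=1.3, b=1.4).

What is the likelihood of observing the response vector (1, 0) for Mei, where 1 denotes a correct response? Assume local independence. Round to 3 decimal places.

0.703

P(θ) = 1 / (1 + exp(−a(θ − b)))
P_1 = 1/(1+e^{-1.4960}) = 0.8170
P_2 = 1/(1+e^{1.8200}) = 0.1394
L = P_1 × (1−P_2) = 0.8170 × 0.8606 = 0.70306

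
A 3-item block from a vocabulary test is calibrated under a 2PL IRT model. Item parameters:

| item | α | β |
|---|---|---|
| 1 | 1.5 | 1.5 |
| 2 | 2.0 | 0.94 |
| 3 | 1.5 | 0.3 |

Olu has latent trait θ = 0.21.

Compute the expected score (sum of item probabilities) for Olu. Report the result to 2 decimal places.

P(θ) = 1 / (1 + exp(−α(θ − β)))
P_1 = 1/(1+e^{1.9350}) = 0.1262
P_2 = 1/(1+e^{1.4600}) = 0.1885
P_3 = 1/(1+e^{0.1350}) = 0.4663
E[score] = 0.1262 + 0.1885 + 0.4663 = 0.7810

0.78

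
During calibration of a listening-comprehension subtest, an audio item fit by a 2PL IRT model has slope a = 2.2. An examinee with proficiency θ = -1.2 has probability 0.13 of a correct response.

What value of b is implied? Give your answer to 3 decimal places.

P(θ) = 1 / (1 + exp(−a(θ − b)))
logit(0.13) = ln(0.13/0.87) = -1.9010
b = θ − logit/(a) = -1.2 − (-1.9010)/2.2000 = -0.3359

-0.336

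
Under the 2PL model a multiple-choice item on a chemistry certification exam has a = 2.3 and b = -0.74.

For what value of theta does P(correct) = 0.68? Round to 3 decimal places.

-0.412

P(theta) = 1 / (1 + exp(−a(theta − b)))
logit = ln(0.6800/0.3200) = 0.7538
theta = b + logit/(a) = -0.74 + 0.7538/2.3000 = -0.4123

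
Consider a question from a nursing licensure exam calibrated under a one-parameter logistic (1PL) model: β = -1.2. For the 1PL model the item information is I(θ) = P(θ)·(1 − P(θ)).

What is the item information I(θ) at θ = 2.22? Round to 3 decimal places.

P = 1/(1+e^{-3.4200}) = 0.9683
P(1−P) = 0.9683 × 0.0317 = 0.0307
I = P(1−P) = 0.03067

0.031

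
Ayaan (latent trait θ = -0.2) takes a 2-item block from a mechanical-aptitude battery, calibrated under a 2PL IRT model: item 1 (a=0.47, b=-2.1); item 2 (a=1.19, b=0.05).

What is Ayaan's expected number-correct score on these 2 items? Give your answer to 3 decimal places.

1.136

P(θ) = 1 / (1 + exp(−a(θ − b)))
P_1 = 1/(1+e^{-0.8930}) = 0.7095
P_2 = 1/(1+e^{0.2975}) = 0.4262
E[score] = 0.7095 + 0.4262 = 1.1357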